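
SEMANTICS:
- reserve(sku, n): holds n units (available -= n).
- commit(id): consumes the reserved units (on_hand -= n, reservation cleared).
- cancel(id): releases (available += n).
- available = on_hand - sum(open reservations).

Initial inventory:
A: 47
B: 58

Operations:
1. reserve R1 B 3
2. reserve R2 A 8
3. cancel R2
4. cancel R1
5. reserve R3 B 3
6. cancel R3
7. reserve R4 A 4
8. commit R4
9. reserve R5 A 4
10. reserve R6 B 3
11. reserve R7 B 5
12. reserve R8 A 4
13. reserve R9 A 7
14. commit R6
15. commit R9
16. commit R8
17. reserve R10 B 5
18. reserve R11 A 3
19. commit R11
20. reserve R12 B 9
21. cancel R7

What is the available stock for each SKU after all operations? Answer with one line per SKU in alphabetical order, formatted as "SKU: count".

Answer: A: 25
B: 41

Derivation:
Step 1: reserve R1 B 3 -> on_hand[A=47 B=58] avail[A=47 B=55] open={R1}
Step 2: reserve R2 A 8 -> on_hand[A=47 B=58] avail[A=39 B=55] open={R1,R2}
Step 3: cancel R2 -> on_hand[A=47 B=58] avail[A=47 B=55] open={R1}
Step 4: cancel R1 -> on_hand[A=47 B=58] avail[A=47 B=58] open={}
Step 5: reserve R3 B 3 -> on_hand[A=47 B=58] avail[A=47 B=55] open={R3}
Step 6: cancel R3 -> on_hand[A=47 B=58] avail[A=47 B=58] open={}
Step 7: reserve R4 A 4 -> on_hand[A=47 B=58] avail[A=43 B=58] open={R4}
Step 8: commit R4 -> on_hand[A=43 B=58] avail[A=43 B=58] open={}
Step 9: reserve R5 A 4 -> on_hand[A=43 B=58] avail[A=39 B=58] open={R5}
Step 10: reserve R6 B 3 -> on_hand[A=43 B=58] avail[A=39 B=55] open={R5,R6}
Step 11: reserve R7 B 5 -> on_hand[A=43 B=58] avail[A=39 B=50] open={R5,R6,R7}
Step 12: reserve R8 A 4 -> on_hand[A=43 B=58] avail[A=35 B=50] open={R5,R6,R7,R8}
Step 13: reserve R9 A 7 -> on_hand[A=43 B=58] avail[A=28 B=50] open={R5,R6,R7,R8,R9}
Step 14: commit R6 -> on_hand[A=43 B=55] avail[A=28 B=50] open={R5,R7,R8,R9}
Step 15: commit R9 -> on_hand[A=36 B=55] avail[A=28 B=50] open={R5,R7,R8}
Step 16: commit R8 -> on_hand[A=32 B=55] avail[A=28 B=50] open={R5,R7}
Step 17: reserve R10 B 5 -> on_hand[A=32 B=55] avail[A=28 B=45] open={R10,R5,R7}
Step 18: reserve R11 A 3 -> on_hand[A=32 B=55] avail[A=25 B=45] open={R10,R11,R5,R7}
Step 19: commit R11 -> on_hand[A=29 B=55] avail[A=25 B=45] open={R10,R5,R7}
Step 20: reserve R12 B 9 -> on_hand[A=29 B=55] avail[A=25 B=36] open={R10,R12,R5,R7}
Step 21: cancel R7 -> on_hand[A=29 B=55] avail[A=25 B=41] open={R10,R12,R5}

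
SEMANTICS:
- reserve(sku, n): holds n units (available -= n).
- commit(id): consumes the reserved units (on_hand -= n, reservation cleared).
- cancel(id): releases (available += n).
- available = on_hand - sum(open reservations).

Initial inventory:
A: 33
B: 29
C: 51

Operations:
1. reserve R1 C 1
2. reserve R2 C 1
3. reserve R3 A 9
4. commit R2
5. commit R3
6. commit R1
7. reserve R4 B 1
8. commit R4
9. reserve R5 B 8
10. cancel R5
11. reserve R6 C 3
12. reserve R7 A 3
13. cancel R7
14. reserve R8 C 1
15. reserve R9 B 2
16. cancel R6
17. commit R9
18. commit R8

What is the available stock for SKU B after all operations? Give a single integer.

Answer: 26

Derivation:
Step 1: reserve R1 C 1 -> on_hand[A=33 B=29 C=51] avail[A=33 B=29 C=50] open={R1}
Step 2: reserve R2 C 1 -> on_hand[A=33 B=29 C=51] avail[A=33 B=29 C=49] open={R1,R2}
Step 3: reserve R3 A 9 -> on_hand[A=33 B=29 C=51] avail[A=24 B=29 C=49] open={R1,R2,R3}
Step 4: commit R2 -> on_hand[A=33 B=29 C=50] avail[A=24 B=29 C=49] open={R1,R3}
Step 5: commit R3 -> on_hand[A=24 B=29 C=50] avail[A=24 B=29 C=49] open={R1}
Step 6: commit R1 -> on_hand[A=24 B=29 C=49] avail[A=24 B=29 C=49] open={}
Step 7: reserve R4 B 1 -> on_hand[A=24 B=29 C=49] avail[A=24 B=28 C=49] open={R4}
Step 8: commit R4 -> on_hand[A=24 B=28 C=49] avail[A=24 B=28 C=49] open={}
Step 9: reserve R5 B 8 -> on_hand[A=24 B=28 C=49] avail[A=24 B=20 C=49] open={R5}
Step 10: cancel R5 -> on_hand[A=24 B=28 C=49] avail[A=24 B=28 C=49] open={}
Step 11: reserve R6 C 3 -> on_hand[A=24 B=28 C=49] avail[A=24 B=28 C=46] open={R6}
Step 12: reserve R7 A 3 -> on_hand[A=24 B=28 C=49] avail[A=21 B=28 C=46] open={R6,R7}
Step 13: cancel R7 -> on_hand[A=24 B=28 C=49] avail[A=24 B=28 C=46] open={R6}
Step 14: reserve R8 C 1 -> on_hand[A=24 B=28 C=49] avail[A=24 B=28 C=45] open={R6,R8}
Step 15: reserve R9 B 2 -> on_hand[A=24 B=28 C=49] avail[A=24 B=26 C=45] open={R6,R8,R9}
Step 16: cancel R6 -> on_hand[A=24 B=28 C=49] avail[A=24 B=26 C=48] open={R8,R9}
Step 17: commit R9 -> on_hand[A=24 B=26 C=49] avail[A=24 B=26 C=48] open={R8}
Step 18: commit R8 -> on_hand[A=24 B=26 C=48] avail[A=24 B=26 C=48] open={}
Final available[B] = 26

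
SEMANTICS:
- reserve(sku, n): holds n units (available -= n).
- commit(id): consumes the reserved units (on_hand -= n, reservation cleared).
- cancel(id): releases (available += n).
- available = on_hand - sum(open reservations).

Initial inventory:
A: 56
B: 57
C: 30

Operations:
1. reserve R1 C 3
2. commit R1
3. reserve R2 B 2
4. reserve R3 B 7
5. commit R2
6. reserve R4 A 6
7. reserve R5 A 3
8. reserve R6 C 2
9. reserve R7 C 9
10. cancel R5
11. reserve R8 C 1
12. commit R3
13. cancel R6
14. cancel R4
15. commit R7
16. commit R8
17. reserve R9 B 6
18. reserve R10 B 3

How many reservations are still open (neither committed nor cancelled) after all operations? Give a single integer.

Answer: 2

Derivation:
Step 1: reserve R1 C 3 -> on_hand[A=56 B=57 C=30] avail[A=56 B=57 C=27] open={R1}
Step 2: commit R1 -> on_hand[A=56 B=57 C=27] avail[A=56 B=57 C=27] open={}
Step 3: reserve R2 B 2 -> on_hand[A=56 B=57 C=27] avail[A=56 B=55 C=27] open={R2}
Step 4: reserve R3 B 7 -> on_hand[A=56 B=57 C=27] avail[A=56 B=48 C=27] open={R2,R3}
Step 5: commit R2 -> on_hand[A=56 B=55 C=27] avail[A=56 B=48 C=27] open={R3}
Step 6: reserve R4 A 6 -> on_hand[A=56 B=55 C=27] avail[A=50 B=48 C=27] open={R3,R4}
Step 7: reserve R5 A 3 -> on_hand[A=56 B=55 C=27] avail[A=47 B=48 C=27] open={R3,R4,R5}
Step 8: reserve R6 C 2 -> on_hand[A=56 B=55 C=27] avail[A=47 B=48 C=25] open={R3,R4,R5,R6}
Step 9: reserve R7 C 9 -> on_hand[A=56 B=55 C=27] avail[A=47 B=48 C=16] open={R3,R4,R5,R6,R7}
Step 10: cancel R5 -> on_hand[A=56 B=55 C=27] avail[A=50 B=48 C=16] open={R3,R4,R6,R7}
Step 11: reserve R8 C 1 -> on_hand[A=56 B=55 C=27] avail[A=50 B=48 C=15] open={R3,R4,R6,R7,R8}
Step 12: commit R3 -> on_hand[A=56 B=48 C=27] avail[A=50 B=48 C=15] open={R4,R6,R7,R8}
Step 13: cancel R6 -> on_hand[A=56 B=48 C=27] avail[A=50 B=48 C=17] open={R4,R7,R8}
Step 14: cancel R4 -> on_hand[A=56 B=48 C=27] avail[A=56 B=48 C=17] open={R7,R8}
Step 15: commit R7 -> on_hand[A=56 B=48 C=18] avail[A=56 B=48 C=17] open={R8}
Step 16: commit R8 -> on_hand[A=56 B=48 C=17] avail[A=56 B=48 C=17] open={}
Step 17: reserve R9 B 6 -> on_hand[A=56 B=48 C=17] avail[A=56 B=42 C=17] open={R9}
Step 18: reserve R10 B 3 -> on_hand[A=56 B=48 C=17] avail[A=56 B=39 C=17] open={R10,R9}
Open reservations: ['R10', 'R9'] -> 2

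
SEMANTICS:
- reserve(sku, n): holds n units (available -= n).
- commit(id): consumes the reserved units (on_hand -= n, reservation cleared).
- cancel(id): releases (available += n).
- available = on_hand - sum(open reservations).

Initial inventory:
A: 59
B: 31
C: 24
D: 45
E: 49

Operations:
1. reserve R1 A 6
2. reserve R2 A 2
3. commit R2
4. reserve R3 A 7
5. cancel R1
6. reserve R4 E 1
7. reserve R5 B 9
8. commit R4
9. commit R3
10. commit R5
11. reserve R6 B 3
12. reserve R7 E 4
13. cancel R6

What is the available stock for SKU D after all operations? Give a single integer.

Answer: 45

Derivation:
Step 1: reserve R1 A 6 -> on_hand[A=59 B=31 C=24 D=45 E=49] avail[A=53 B=31 C=24 D=45 E=49] open={R1}
Step 2: reserve R2 A 2 -> on_hand[A=59 B=31 C=24 D=45 E=49] avail[A=51 B=31 C=24 D=45 E=49] open={R1,R2}
Step 3: commit R2 -> on_hand[A=57 B=31 C=24 D=45 E=49] avail[A=51 B=31 C=24 D=45 E=49] open={R1}
Step 4: reserve R3 A 7 -> on_hand[A=57 B=31 C=24 D=45 E=49] avail[A=44 B=31 C=24 D=45 E=49] open={R1,R3}
Step 5: cancel R1 -> on_hand[A=57 B=31 C=24 D=45 E=49] avail[A=50 B=31 C=24 D=45 E=49] open={R3}
Step 6: reserve R4 E 1 -> on_hand[A=57 B=31 C=24 D=45 E=49] avail[A=50 B=31 C=24 D=45 E=48] open={R3,R4}
Step 7: reserve R5 B 9 -> on_hand[A=57 B=31 C=24 D=45 E=49] avail[A=50 B=22 C=24 D=45 E=48] open={R3,R4,R5}
Step 8: commit R4 -> on_hand[A=57 B=31 C=24 D=45 E=48] avail[A=50 B=22 C=24 D=45 E=48] open={R3,R5}
Step 9: commit R3 -> on_hand[A=50 B=31 C=24 D=45 E=48] avail[A=50 B=22 C=24 D=45 E=48] open={R5}
Step 10: commit R5 -> on_hand[A=50 B=22 C=24 D=45 E=48] avail[A=50 B=22 C=24 D=45 E=48] open={}
Step 11: reserve R6 B 3 -> on_hand[A=50 B=22 C=24 D=45 E=48] avail[A=50 B=19 C=24 D=45 E=48] open={R6}
Step 12: reserve R7 E 4 -> on_hand[A=50 B=22 C=24 D=45 E=48] avail[A=50 B=19 C=24 D=45 E=44] open={R6,R7}
Step 13: cancel R6 -> on_hand[A=50 B=22 C=24 D=45 E=48] avail[A=50 B=22 C=24 D=45 E=44] open={R7}
Final available[D] = 45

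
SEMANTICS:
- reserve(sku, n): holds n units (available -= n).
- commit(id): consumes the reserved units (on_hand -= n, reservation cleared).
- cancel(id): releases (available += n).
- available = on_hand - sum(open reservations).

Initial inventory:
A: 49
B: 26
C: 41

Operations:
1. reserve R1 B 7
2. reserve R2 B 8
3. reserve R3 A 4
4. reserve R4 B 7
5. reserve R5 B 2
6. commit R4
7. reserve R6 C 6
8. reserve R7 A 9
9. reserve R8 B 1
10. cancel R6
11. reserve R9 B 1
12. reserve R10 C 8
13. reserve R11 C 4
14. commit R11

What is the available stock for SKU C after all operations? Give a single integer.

Step 1: reserve R1 B 7 -> on_hand[A=49 B=26 C=41] avail[A=49 B=19 C=41] open={R1}
Step 2: reserve R2 B 8 -> on_hand[A=49 B=26 C=41] avail[A=49 B=11 C=41] open={R1,R2}
Step 3: reserve R3 A 4 -> on_hand[A=49 B=26 C=41] avail[A=45 B=11 C=41] open={R1,R2,R3}
Step 4: reserve R4 B 7 -> on_hand[A=49 B=26 C=41] avail[A=45 B=4 C=41] open={R1,R2,R3,R4}
Step 5: reserve R5 B 2 -> on_hand[A=49 B=26 C=41] avail[A=45 B=2 C=41] open={R1,R2,R3,R4,R5}
Step 6: commit R4 -> on_hand[A=49 B=19 C=41] avail[A=45 B=2 C=41] open={R1,R2,R3,R5}
Step 7: reserve R6 C 6 -> on_hand[A=49 B=19 C=41] avail[A=45 B=2 C=35] open={R1,R2,R3,R5,R6}
Step 8: reserve R7 A 9 -> on_hand[A=49 B=19 C=41] avail[A=36 B=2 C=35] open={R1,R2,R3,R5,R6,R7}
Step 9: reserve R8 B 1 -> on_hand[A=49 B=19 C=41] avail[A=36 B=1 C=35] open={R1,R2,R3,R5,R6,R7,R8}
Step 10: cancel R6 -> on_hand[A=49 B=19 C=41] avail[A=36 B=1 C=41] open={R1,R2,R3,R5,R7,R8}
Step 11: reserve R9 B 1 -> on_hand[A=49 B=19 C=41] avail[A=36 B=0 C=41] open={R1,R2,R3,R5,R7,R8,R9}
Step 12: reserve R10 C 8 -> on_hand[A=49 B=19 C=41] avail[A=36 B=0 C=33] open={R1,R10,R2,R3,R5,R7,R8,R9}
Step 13: reserve R11 C 4 -> on_hand[A=49 B=19 C=41] avail[A=36 B=0 C=29] open={R1,R10,R11,R2,R3,R5,R7,R8,R9}
Step 14: commit R11 -> on_hand[A=49 B=19 C=37] avail[A=36 B=0 C=29] open={R1,R10,R2,R3,R5,R7,R8,R9}
Final available[C] = 29

Answer: 29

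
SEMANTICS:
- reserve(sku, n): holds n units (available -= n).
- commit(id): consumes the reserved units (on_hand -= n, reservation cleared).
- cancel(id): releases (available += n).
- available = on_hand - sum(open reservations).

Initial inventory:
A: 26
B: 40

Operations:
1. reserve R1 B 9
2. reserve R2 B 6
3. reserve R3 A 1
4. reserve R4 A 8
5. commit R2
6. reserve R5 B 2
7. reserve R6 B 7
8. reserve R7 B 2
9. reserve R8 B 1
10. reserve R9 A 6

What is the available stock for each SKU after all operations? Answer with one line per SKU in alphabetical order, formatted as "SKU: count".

Answer: A: 11
B: 13

Derivation:
Step 1: reserve R1 B 9 -> on_hand[A=26 B=40] avail[A=26 B=31] open={R1}
Step 2: reserve R2 B 6 -> on_hand[A=26 B=40] avail[A=26 B=25] open={R1,R2}
Step 3: reserve R3 A 1 -> on_hand[A=26 B=40] avail[A=25 B=25] open={R1,R2,R3}
Step 4: reserve R4 A 8 -> on_hand[A=26 B=40] avail[A=17 B=25] open={R1,R2,R3,R4}
Step 5: commit R2 -> on_hand[A=26 B=34] avail[A=17 B=25] open={R1,R3,R4}
Step 6: reserve R5 B 2 -> on_hand[A=26 B=34] avail[A=17 B=23] open={R1,R3,R4,R5}
Step 7: reserve R6 B 7 -> on_hand[A=26 B=34] avail[A=17 B=16] open={R1,R3,R4,R5,R6}
Step 8: reserve R7 B 2 -> on_hand[A=26 B=34] avail[A=17 B=14] open={R1,R3,R4,R5,R6,R7}
Step 9: reserve R8 B 1 -> on_hand[A=26 B=34] avail[A=17 B=13] open={R1,R3,R4,R5,R6,R7,R8}
Step 10: reserve R9 A 6 -> on_hand[A=26 B=34] avail[A=11 B=13] open={R1,R3,R4,R5,R6,R7,R8,R9}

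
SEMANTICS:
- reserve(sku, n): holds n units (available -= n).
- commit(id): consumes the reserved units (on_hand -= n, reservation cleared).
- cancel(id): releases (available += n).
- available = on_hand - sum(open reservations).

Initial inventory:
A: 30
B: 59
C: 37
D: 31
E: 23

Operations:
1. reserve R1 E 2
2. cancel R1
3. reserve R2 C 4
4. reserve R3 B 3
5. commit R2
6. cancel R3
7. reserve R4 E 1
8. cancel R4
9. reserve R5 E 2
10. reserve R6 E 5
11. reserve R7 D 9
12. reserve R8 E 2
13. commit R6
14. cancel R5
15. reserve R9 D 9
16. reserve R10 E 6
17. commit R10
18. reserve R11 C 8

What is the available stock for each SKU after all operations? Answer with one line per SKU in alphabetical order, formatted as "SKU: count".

Answer: A: 30
B: 59
C: 25
D: 13
E: 10

Derivation:
Step 1: reserve R1 E 2 -> on_hand[A=30 B=59 C=37 D=31 E=23] avail[A=30 B=59 C=37 D=31 E=21] open={R1}
Step 2: cancel R1 -> on_hand[A=30 B=59 C=37 D=31 E=23] avail[A=30 B=59 C=37 D=31 E=23] open={}
Step 3: reserve R2 C 4 -> on_hand[A=30 B=59 C=37 D=31 E=23] avail[A=30 B=59 C=33 D=31 E=23] open={R2}
Step 4: reserve R3 B 3 -> on_hand[A=30 B=59 C=37 D=31 E=23] avail[A=30 B=56 C=33 D=31 E=23] open={R2,R3}
Step 5: commit R2 -> on_hand[A=30 B=59 C=33 D=31 E=23] avail[A=30 B=56 C=33 D=31 E=23] open={R3}
Step 6: cancel R3 -> on_hand[A=30 B=59 C=33 D=31 E=23] avail[A=30 B=59 C=33 D=31 E=23] open={}
Step 7: reserve R4 E 1 -> on_hand[A=30 B=59 C=33 D=31 E=23] avail[A=30 B=59 C=33 D=31 E=22] open={R4}
Step 8: cancel R4 -> on_hand[A=30 B=59 C=33 D=31 E=23] avail[A=30 B=59 C=33 D=31 E=23] open={}
Step 9: reserve R5 E 2 -> on_hand[A=30 B=59 C=33 D=31 E=23] avail[A=30 B=59 C=33 D=31 E=21] open={R5}
Step 10: reserve R6 E 5 -> on_hand[A=30 B=59 C=33 D=31 E=23] avail[A=30 B=59 C=33 D=31 E=16] open={R5,R6}
Step 11: reserve R7 D 9 -> on_hand[A=30 B=59 C=33 D=31 E=23] avail[A=30 B=59 C=33 D=22 E=16] open={R5,R6,R7}
Step 12: reserve R8 E 2 -> on_hand[A=30 B=59 C=33 D=31 E=23] avail[A=30 B=59 C=33 D=22 E=14] open={R5,R6,R7,R8}
Step 13: commit R6 -> on_hand[A=30 B=59 C=33 D=31 E=18] avail[A=30 B=59 C=33 D=22 E=14] open={R5,R7,R8}
Step 14: cancel R5 -> on_hand[A=30 B=59 C=33 D=31 E=18] avail[A=30 B=59 C=33 D=22 E=16] open={R7,R8}
Step 15: reserve R9 D 9 -> on_hand[A=30 B=59 C=33 D=31 E=18] avail[A=30 B=59 C=33 D=13 E=16] open={R7,R8,R9}
Step 16: reserve R10 E 6 -> on_hand[A=30 B=59 C=33 D=31 E=18] avail[A=30 B=59 C=33 D=13 E=10] open={R10,R7,R8,R9}
Step 17: commit R10 -> on_hand[A=30 B=59 C=33 D=31 E=12] avail[A=30 B=59 C=33 D=13 E=10] open={R7,R8,R9}
Step 18: reserve R11 C 8 -> on_hand[A=30 B=59 C=33 D=31 E=12] avail[A=30 B=59 C=25 D=13 E=10] open={R11,R7,R8,R9}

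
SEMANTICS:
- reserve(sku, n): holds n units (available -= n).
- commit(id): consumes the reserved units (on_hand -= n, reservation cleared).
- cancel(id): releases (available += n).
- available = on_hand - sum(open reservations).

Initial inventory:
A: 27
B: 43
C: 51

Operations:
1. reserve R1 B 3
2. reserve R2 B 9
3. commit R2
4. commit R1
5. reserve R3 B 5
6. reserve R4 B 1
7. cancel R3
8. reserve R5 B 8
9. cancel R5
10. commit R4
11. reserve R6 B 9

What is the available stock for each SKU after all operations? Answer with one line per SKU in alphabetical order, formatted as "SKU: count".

Step 1: reserve R1 B 3 -> on_hand[A=27 B=43 C=51] avail[A=27 B=40 C=51] open={R1}
Step 2: reserve R2 B 9 -> on_hand[A=27 B=43 C=51] avail[A=27 B=31 C=51] open={R1,R2}
Step 3: commit R2 -> on_hand[A=27 B=34 C=51] avail[A=27 B=31 C=51] open={R1}
Step 4: commit R1 -> on_hand[A=27 B=31 C=51] avail[A=27 B=31 C=51] open={}
Step 5: reserve R3 B 5 -> on_hand[A=27 B=31 C=51] avail[A=27 B=26 C=51] open={R3}
Step 6: reserve R4 B 1 -> on_hand[A=27 B=31 C=51] avail[A=27 B=25 C=51] open={R3,R4}
Step 7: cancel R3 -> on_hand[A=27 B=31 C=51] avail[A=27 B=30 C=51] open={R4}
Step 8: reserve R5 B 8 -> on_hand[A=27 B=31 C=51] avail[A=27 B=22 C=51] open={R4,R5}
Step 9: cancel R5 -> on_hand[A=27 B=31 C=51] avail[A=27 B=30 C=51] open={R4}
Step 10: commit R4 -> on_hand[A=27 B=30 C=51] avail[A=27 B=30 C=51] open={}
Step 11: reserve R6 B 9 -> on_hand[A=27 B=30 C=51] avail[A=27 B=21 C=51] open={R6}

Answer: A: 27
B: 21
C: 51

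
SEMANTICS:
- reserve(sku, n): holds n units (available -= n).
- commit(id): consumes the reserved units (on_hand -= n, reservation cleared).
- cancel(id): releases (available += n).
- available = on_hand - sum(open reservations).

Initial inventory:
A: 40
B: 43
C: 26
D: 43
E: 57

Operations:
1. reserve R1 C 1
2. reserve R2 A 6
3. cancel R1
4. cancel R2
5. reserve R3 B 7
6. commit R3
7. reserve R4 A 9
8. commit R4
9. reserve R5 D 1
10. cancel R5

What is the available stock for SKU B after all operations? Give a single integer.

Answer: 36

Derivation:
Step 1: reserve R1 C 1 -> on_hand[A=40 B=43 C=26 D=43 E=57] avail[A=40 B=43 C=25 D=43 E=57] open={R1}
Step 2: reserve R2 A 6 -> on_hand[A=40 B=43 C=26 D=43 E=57] avail[A=34 B=43 C=25 D=43 E=57] open={R1,R2}
Step 3: cancel R1 -> on_hand[A=40 B=43 C=26 D=43 E=57] avail[A=34 B=43 C=26 D=43 E=57] open={R2}
Step 4: cancel R2 -> on_hand[A=40 B=43 C=26 D=43 E=57] avail[A=40 B=43 C=26 D=43 E=57] open={}
Step 5: reserve R3 B 7 -> on_hand[A=40 B=43 C=26 D=43 E=57] avail[A=40 B=36 C=26 D=43 E=57] open={R3}
Step 6: commit R3 -> on_hand[A=40 B=36 C=26 D=43 E=57] avail[A=40 B=36 C=26 D=43 E=57] open={}
Step 7: reserve R4 A 9 -> on_hand[A=40 B=36 C=26 D=43 E=57] avail[A=31 B=36 C=26 D=43 E=57] open={R4}
Step 8: commit R4 -> on_hand[A=31 B=36 C=26 D=43 E=57] avail[A=31 B=36 C=26 D=43 E=57] open={}
Step 9: reserve R5 D 1 -> on_hand[A=31 B=36 C=26 D=43 E=57] avail[A=31 B=36 C=26 D=42 E=57] open={R5}
Step 10: cancel R5 -> on_hand[A=31 B=36 C=26 D=43 E=57] avail[A=31 B=36 C=26 D=43 E=57] open={}
Final available[B] = 36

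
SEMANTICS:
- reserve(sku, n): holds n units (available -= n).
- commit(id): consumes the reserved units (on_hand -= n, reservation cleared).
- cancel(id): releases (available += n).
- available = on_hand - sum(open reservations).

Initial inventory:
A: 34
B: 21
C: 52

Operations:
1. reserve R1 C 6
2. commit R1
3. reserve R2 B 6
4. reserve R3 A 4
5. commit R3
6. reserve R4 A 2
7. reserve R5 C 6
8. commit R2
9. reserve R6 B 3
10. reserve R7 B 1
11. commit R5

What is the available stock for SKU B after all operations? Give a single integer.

Answer: 11

Derivation:
Step 1: reserve R1 C 6 -> on_hand[A=34 B=21 C=52] avail[A=34 B=21 C=46] open={R1}
Step 2: commit R1 -> on_hand[A=34 B=21 C=46] avail[A=34 B=21 C=46] open={}
Step 3: reserve R2 B 6 -> on_hand[A=34 B=21 C=46] avail[A=34 B=15 C=46] open={R2}
Step 4: reserve R3 A 4 -> on_hand[A=34 B=21 C=46] avail[A=30 B=15 C=46] open={R2,R3}
Step 5: commit R3 -> on_hand[A=30 B=21 C=46] avail[A=30 B=15 C=46] open={R2}
Step 6: reserve R4 A 2 -> on_hand[A=30 B=21 C=46] avail[A=28 B=15 C=46] open={R2,R4}
Step 7: reserve R5 C 6 -> on_hand[A=30 B=21 C=46] avail[A=28 B=15 C=40] open={R2,R4,R5}
Step 8: commit R2 -> on_hand[A=30 B=15 C=46] avail[A=28 B=15 C=40] open={R4,R5}
Step 9: reserve R6 B 3 -> on_hand[A=30 B=15 C=46] avail[A=28 B=12 C=40] open={R4,R5,R6}
Step 10: reserve R7 B 1 -> on_hand[A=30 B=15 C=46] avail[A=28 B=11 C=40] open={R4,R5,R6,R7}
Step 11: commit R5 -> on_hand[A=30 B=15 C=40] avail[A=28 B=11 C=40] open={R4,R6,R7}
Final available[B] = 11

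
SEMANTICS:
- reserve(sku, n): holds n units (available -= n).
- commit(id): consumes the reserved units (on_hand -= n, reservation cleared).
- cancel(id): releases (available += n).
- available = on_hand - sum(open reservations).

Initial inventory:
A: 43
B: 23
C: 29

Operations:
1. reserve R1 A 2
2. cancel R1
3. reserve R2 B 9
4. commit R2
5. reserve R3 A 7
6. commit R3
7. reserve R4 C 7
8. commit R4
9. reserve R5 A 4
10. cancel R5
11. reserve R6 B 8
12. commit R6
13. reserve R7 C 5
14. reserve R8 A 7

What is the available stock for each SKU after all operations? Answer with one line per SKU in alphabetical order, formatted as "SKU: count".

Step 1: reserve R1 A 2 -> on_hand[A=43 B=23 C=29] avail[A=41 B=23 C=29] open={R1}
Step 2: cancel R1 -> on_hand[A=43 B=23 C=29] avail[A=43 B=23 C=29] open={}
Step 3: reserve R2 B 9 -> on_hand[A=43 B=23 C=29] avail[A=43 B=14 C=29] open={R2}
Step 4: commit R2 -> on_hand[A=43 B=14 C=29] avail[A=43 B=14 C=29] open={}
Step 5: reserve R3 A 7 -> on_hand[A=43 B=14 C=29] avail[A=36 B=14 C=29] open={R3}
Step 6: commit R3 -> on_hand[A=36 B=14 C=29] avail[A=36 B=14 C=29] open={}
Step 7: reserve R4 C 7 -> on_hand[A=36 B=14 C=29] avail[A=36 B=14 C=22] open={R4}
Step 8: commit R4 -> on_hand[A=36 B=14 C=22] avail[A=36 B=14 C=22] open={}
Step 9: reserve R5 A 4 -> on_hand[A=36 B=14 C=22] avail[A=32 B=14 C=22] open={R5}
Step 10: cancel R5 -> on_hand[A=36 B=14 C=22] avail[A=36 B=14 C=22] open={}
Step 11: reserve R6 B 8 -> on_hand[A=36 B=14 C=22] avail[A=36 B=6 C=22] open={R6}
Step 12: commit R6 -> on_hand[A=36 B=6 C=22] avail[A=36 B=6 C=22] open={}
Step 13: reserve R7 C 5 -> on_hand[A=36 B=6 C=22] avail[A=36 B=6 C=17] open={R7}
Step 14: reserve R8 A 7 -> on_hand[A=36 B=6 C=22] avail[A=29 B=6 C=17] open={R7,R8}

Answer: A: 29
B: 6
C: 17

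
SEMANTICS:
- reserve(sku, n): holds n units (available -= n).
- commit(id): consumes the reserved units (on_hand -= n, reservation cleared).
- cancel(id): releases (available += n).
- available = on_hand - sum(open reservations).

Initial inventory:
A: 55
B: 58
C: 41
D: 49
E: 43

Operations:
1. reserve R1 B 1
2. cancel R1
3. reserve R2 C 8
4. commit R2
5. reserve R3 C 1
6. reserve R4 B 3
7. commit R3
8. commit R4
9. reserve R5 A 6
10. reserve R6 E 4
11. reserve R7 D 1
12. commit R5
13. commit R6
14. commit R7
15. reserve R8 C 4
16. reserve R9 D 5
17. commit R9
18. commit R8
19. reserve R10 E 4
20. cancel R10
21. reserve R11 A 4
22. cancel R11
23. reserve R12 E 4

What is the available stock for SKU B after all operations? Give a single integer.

Step 1: reserve R1 B 1 -> on_hand[A=55 B=58 C=41 D=49 E=43] avail[A=55 B=57 C=41 D=49 E=43] open={R1}
Step 2: cancel R1 -> on_hand[A=55 B=58 C=41 D=49 E=43] avail[A=55 B=58 C=41 D=49 E=43] open={}
Step 3: reserve R2 C 8 -> on_hand[A=55 B=58 C=41 D=49 E=43] avail[A=55 B=58 C=33 D=49 E=43] open={R2}
Step 4: commit R2 -> on_hand[A=55 B=58 C=33 D=49 E=43] avail[A=55 B=58 C=33 D=49 E=43] open={}
Step 5: reserve R3 C 1 -> on_hand[A=55 B=58 C=33 D=49 E=43] avail[A=55 B=58 C=32 D=49 E=43] open={R3}
Step 6: reserve R4 B 3 -> on_hand[A=55 B=58 C=33 D=49 E=43] avail[A=55 B=55 C=32 D=49 E=43] open={R3,R4}
Step 7: commit R3 -> on_hand[A=55 B=58 C=32 D=49 E=43] avail[A=55 B=55 C=32 D=49 E=43] open={R4}
Step 8: commit R4 -> on_hand[A=55 B=55 C=32 D=49 E=43] avail[A=55 B=55 C=32 D=49 E=43] open={}
Step 9: reserve R5 A 6 -> on_hand[A=55 B=55 C=32 D=49 E=43] avail[A=49 B=55 C=32 D=49 E=43] open={R5}
Step 10: reserve R6 E 4 -> on_hand[A=55 B=55 C=32 D=49 E=43] avail[A=49 B=55 C=32 D=49 E=39] open={R5,R6}
Step 11: reserve R7 D 1 -> on_hand[A=55 B=55 C=32 D=49 E=43] avail[A=49 B=55 C=32 D=48 E=39] open={R5,R6,R7}
Step 12: commit R5 -> on_hand[A=49 B=55 C=32 D=49 E=43] avail[A=49 B=55 C=32 D=48 E=39] open={R6,R7}
Step 13: commit R6 -> on_hand[A=49 B=55 C=32 D=49 E=39] avail[A=49 B=55 C=32 D=48 E=39] open={R7}
Step 14: commit R7 -> on_hand[A=49 B=55 C=32 D=48 E=39] avail[A=49 B=55 C=32 D=48 E=39] open={}
Step 15: reserve R8 C 4 -> on_hand[A=49 B=55 C=32 D=48 E=39] avail[A=49 B=55 C=28 D=48 E=39] open={R8}
Step 16: reserve R9 D 5 -> on_hand[A=49 B=55 C=32 D=48 E=39] avail[A=49 B=55 C=28 D=43 E=39] open={R8,R9}
Step 17: commit R9 -> on_hand[A=49 B=55 C=32 D=43 E=39] avail[A=49 B=55 C=28 D=43 E=39] open={R8}
Step 18: commit R8 -> on_hand[A=49 B=55 C=28 D=43 E=39] avail[A=49 B=55 C=28 D=43 E=39] open={}
Step 19: reserve R10 E 4 -> on_hand[A=49 B=55 C=28 D=43 E=39] avail[A=49 B=55 C=28 D=43 E=35] open={R10}
Step 20: cancel R10 -> on_hand[A=49 B=55 C=28 D=43 E=39] avail[A=49 B=55 C=28 D=43 E=39] open={}
Step 21: reserve R11 A 4 -> on_hand[A=49 B=55 C=28 D=43 E=39] avail[A=45 B=55 C=28 D=43 E=39] open={R11}
Step 22: cancel R11 -> on_hand[A=49 B=55 C=28 D=43 E=39] avail[A=49 B=55 C=28 D=43 E=39] open={}
Step 23: reserve R12 E 4 -> on_hand[A=49 B=55 C=28 D=43 E=39] avail[A=49 B=55 C=28 D=43 E=35] open={R12}
Final available[B] = 55

Answer: 55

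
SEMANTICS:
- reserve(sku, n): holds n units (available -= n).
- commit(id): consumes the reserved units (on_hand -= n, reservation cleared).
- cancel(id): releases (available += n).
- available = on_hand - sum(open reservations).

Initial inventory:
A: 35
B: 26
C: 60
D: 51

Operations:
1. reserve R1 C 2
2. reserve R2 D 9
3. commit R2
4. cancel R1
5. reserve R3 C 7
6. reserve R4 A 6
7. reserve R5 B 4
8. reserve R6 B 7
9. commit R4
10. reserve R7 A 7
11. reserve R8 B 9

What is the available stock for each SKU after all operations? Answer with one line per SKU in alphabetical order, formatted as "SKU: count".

Answer: A: 22
B: 6
C: 53
D: 42

Derivation:
Step 1: reserve R1 C 2 -> on_hand[A=35 B=26 C=60 D=51] avail[A=35 B=26 C=58 D=51] open={R1}
Step 2: reserve R2 D 9 -> on_hand[A=35 B=26 C=60 D=51] avail[A=35 B=26 C=58 D=42] open={R1,R2}
Step 3: commit R2 -> on_hand[A=35 B=26 C=60 D=42] avail[A=35 B=26 C=58 D=42] open={R1}
Step 4: cancel R1 -> on_hand[A=35 B=26 C=60 D=42] avail[A=35 B=26 C=60 D=42] open={}
Step 5: reserve R3 C 7 -> on_hand[A=35 B=26 C=60 D=42] avail[A=35 B=26 C=53 D=42] open={R3}
Step 6: reserve R4 A 6 -> on_hand[A=35 B=26 C=60 D=42] avail[A=29 B=26 C=53 D=42] open={R3,R4}
Step 7: reserve R5 B 4 -> on_hand[A=35 B=26 C=60 D=42] avail[A=29 B=22 C=53 D=42] open={R3,R4,R5}
Step 8: reserve R6 B 7 -> on_hand[A=35 B=26 C=60 D=42] avail[A=29 B=15 C=53 D=42] open={R3,R4,R5,R6}
Step 9: commit R4 -> on_hand[A=29 B=26 C=60 D=42] avail[A=29 B=15 C=53 D=42] open={R3,R5,R6}
Step 10: reserve R7 A 7 -> on_hand[A=29 B=26 C=60 D=42] avail[A=22 B=15 C=53 D=42] open={R3,R5,R6,R7}
Step 11: reserve R8 B 9 -> on_hand[A=29 B=26 C=60 D=42] avail[A=22 B=6 C=53 D=42] open={R3,R5,R6,R7,R8}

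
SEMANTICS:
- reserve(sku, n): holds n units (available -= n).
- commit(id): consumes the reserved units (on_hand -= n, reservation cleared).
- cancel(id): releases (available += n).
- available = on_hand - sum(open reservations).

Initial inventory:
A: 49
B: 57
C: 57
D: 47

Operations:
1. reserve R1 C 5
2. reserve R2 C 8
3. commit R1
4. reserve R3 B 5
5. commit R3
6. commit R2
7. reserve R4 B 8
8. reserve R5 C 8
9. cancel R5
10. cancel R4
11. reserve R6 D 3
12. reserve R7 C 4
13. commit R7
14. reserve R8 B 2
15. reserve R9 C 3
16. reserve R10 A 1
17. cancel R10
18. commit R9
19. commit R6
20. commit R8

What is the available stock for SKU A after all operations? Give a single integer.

Answer: 49

Derivation:
Step 1: reserve R1 C 5 -> on_hand[A=49 B=57 C=57 D=47] avail[A=49 B=57 C=52 D=47] open={R1}
Step 2: reserve R2 C 8 -> on_hand[A=49 B=57 C=57 D=47] avail[A=49 B=57 C=44 D=47] open={R1,R2}
Step 3: commit R1 -> on_hand[A=49 B=57 C=52 D=47] avail[A=49 B=57 C=44 D=47] open={R2}
Step 4: reserve R3 B 5 -> on_hand[A=49 B=57 C=52 D=47] avail[A=49 B=52 C=44 D=47] open={R2,R3}
Step 5: commit R3 -> on_hand[A=49 B=52 C=52 D=47] avail[A=49 B=52 C=44 D=47] open={R2}
Step 6: commit R2 -> on_hand[A=49 B=52 C=44 D=47] avail[A=49 B=52 C=44 D=47] open={}
Step 7: reserve R4 B 8 -> on_hand[A=49 B=52 C=44 D=47] avail[A=49 B=44 C=44 D=47] open={R4}
Step 8: reserve R5 C 8 -> on_hand[A=49 B=52 C=44 D=47] avail[A=49 B=44 C=36 D=47] open={R4,R5}
Step 9: cancel R5 -> on_hand[A=49 B=52 C=44 D=47] avail[A=49 B=44 C=44 D=47] open={R4}
Step 10: cancel R4 -> on_hand[A=49 B=52 C=44 D=47] avail[A=49 B=52 C=44 D=47] open={}
Step 11: reserve R6 D 3 -> on_hand[A=49 B=52 C=44 D=47] avail[A=49 B=52 C=44 D=44] open={R6}
Step 12: reserve R7 C 4 -> on_hand[A=49 B=52 C=44 D=47] avail[A=49 B=52 C=40 D=44] open={R6,R7}
Step 13: commit R7 -> on_hand[A=49 B=52 C=40 D=47] avail[A=49 B=52 C=40 D=44] open={R6}
Step 14: reserve R8 B 2 -> on_hand[A=49 B=52 C=40 D=47] avail[A=49 B=50 C=40 D=44] open={R6,R8}
Step 15: reserve R9 C 3 -> on_hand[A=49 B=52 C=40 D=47] avail[A=49 B=50 C=37 D=44] open={R6,R8,R9}
Step 16: reserve R10 A 1 -> on_hand[A=49 B=52 C=40 D=47] avail[A=48 B=50 C=37 D=44] open={R10,R6,R8,R9}
Step 17: cancel R10 -> on_hand[A=49 B=52 C=40 D=47] avail[A=49 B=50 C=37 D=44] open={R6,R8,R9}
Step 18: commit R9 -> on_hand[A=49 B=52 C=37 D=47] avail[A=49 B=50 C=37 D=44] open={R6,R8}
Step 19: commit R6 -> on_hand[A=49 B=52 C=37 D=44] avail[A=49 B=50 C=37 D=44] open={R8}
Step 20: commit R8 -> on_hand[A=49 B=50 C=37 D=44] avail[A=49 B=50 C=37 D=44] open={}
Final available[A] = 49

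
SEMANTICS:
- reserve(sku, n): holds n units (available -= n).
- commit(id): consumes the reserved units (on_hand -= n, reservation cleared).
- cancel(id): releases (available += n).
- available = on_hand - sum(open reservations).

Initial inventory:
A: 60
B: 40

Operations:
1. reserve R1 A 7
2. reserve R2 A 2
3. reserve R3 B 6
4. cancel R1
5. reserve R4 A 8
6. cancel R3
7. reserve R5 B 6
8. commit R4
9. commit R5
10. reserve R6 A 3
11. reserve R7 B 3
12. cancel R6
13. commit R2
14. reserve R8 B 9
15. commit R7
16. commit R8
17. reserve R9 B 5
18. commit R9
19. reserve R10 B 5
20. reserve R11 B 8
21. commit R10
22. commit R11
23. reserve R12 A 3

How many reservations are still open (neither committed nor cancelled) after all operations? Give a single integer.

Answer: 1

Derivation:
Step 1: reserve R1 A 7 -> on_hand[A=60 B=40] avail[A=53 B=40] open={R1}
Step 2: reserve R2 A 2 -> on_hand[A=60 B=40] avail[A=51 B=40] open={R1,R2}
Step 3: reserve R3 B 6 -> on_hand[A=60 B=40] avail[A=51 B=34] open={R1,R2,R3}
Step 4: cancel R1 -> on_hand[A=60 B=40] avail[A=58 B=34] open={R2,R3}
Step 5: reserve R4 A 8 -> on_hand[A=60 B=40] avail[A=50 B=34] open={R2,R3,R4}
Step 6: cancel R3 -> on_hand[A=60 B=40] avail[A=50 B=40] open={R2,R4}
Step 7: reserve R5 B 6 -> on_hand[A=60 B=40] avail[A=50 B=34] open={R2,R4,R5}
Step 8: commit R4 -> on_hand[A=52 B=40] avail[A=50 B=34] open={R2,R5}
Step 9: commit R5 -> on_hand[A=52 B=34] avail[A=50 B=34] open={R2}
Step 10: reserve R6 A 3 -> on_hand[A=52 B=34] avail[A=47 B=34] open={R2,R6}
Step 11: reserve R7 B 3 -> on_hand[A=52 B=34] avail[A=47 B=31] open={R2,R6,R7}
Step 12: cancel R6 -> on_hand[A=52 B=34] avail[A=50 B=31] open={R2,R7}
Step 13: commit R2 -> on_hand[A=50 B=34] avail[A=50 B=31] open={R7}
Step 14: reserve R8 B 9 -> on_hand[A=50 B=34] avail[A=50 B=22] open={R7,R8}
Step 15: commit R7 -> on_hand[A=50 B=31] avail[A=50 B=22] open={R8}
Step 16: commit R8 -> on_hand[A=50 B=22] avail[A=50 B=22] open={}
Step 17: reserve R9 B 5 -> on_hand[A=50 B=22] avail[A=50 B=17] open={R9}
Step 18: commit R9 -> on_hand[A=50 B=17] avail[A=50 B=17] open={}
Step 19: reserve R10 B 5 -> on_hand[A=50 B=17] avail[A=50 B=12] open={R10}
Step 20: reserve R11 B 8 -> on_hand[A=50 B=17] avail[A=50 B=4] open={R10,R11}
Step 21: commit R10 -> on_hand[A=50 B=12] avail[A=50 B=4] open={R11}
Step 22: commit R11 -> on_hand[A=50 B=4] avail[A=50 B=4] open={}
Step 23: reserve R12 A 3 -> on_hand[A=50 B=4] avail[A=47 B=4] open={R12}
Open reservations: ['R12'] -> 1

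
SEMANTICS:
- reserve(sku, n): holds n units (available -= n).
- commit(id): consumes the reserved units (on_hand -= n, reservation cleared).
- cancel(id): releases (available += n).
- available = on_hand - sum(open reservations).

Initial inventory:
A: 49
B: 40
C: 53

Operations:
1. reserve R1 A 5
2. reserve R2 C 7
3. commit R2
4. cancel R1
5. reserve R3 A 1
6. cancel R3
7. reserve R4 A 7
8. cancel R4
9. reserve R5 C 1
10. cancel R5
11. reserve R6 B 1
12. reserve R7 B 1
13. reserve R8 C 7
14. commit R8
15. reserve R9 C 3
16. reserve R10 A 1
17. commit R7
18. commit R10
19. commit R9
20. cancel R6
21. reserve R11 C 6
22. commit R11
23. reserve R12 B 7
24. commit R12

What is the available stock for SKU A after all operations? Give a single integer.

Answer: 48

Derivation:
Step 1: reserve R1 A 5 -> on_hand[A=49 B=40 C=53] avail[A=44 B=40 C=53] open={R1}
Step 2: reserve R2 C 7 -> on_hand[A=49 B=40 C=53] avail[A=44 B=40 C=46] open={R1,R2}
Step 3: commit R2 -> on_hand[A=49 B=40 C=46] avail[A=44 B=40 C=46] open={R1}
Step 4: cancel R1 -> on_hand[A=49 B=40 C=46] avail[A=49 B=40 C=46] open={}
Step 5: reserve R3 A 1 -> on_hand[A=49 B=40 C=46] avail[A=48 B=40 C=46] open={R3}
Step 6: cancel R3 -> on_hand[A=49 B=40 C=46] avail[A=49 B=40 C=46] open={}
Step 7: reserve R4 A 7 -> on_hand[A=49 B=40 C=46] avail[A=42 B=40 C=46] open={R4}
Step 8: cancel R4 -> on_hand[A=49 B=40 C=46] avail[A=49 B=40 C=46] open={}
Step 9: reserve R5 C 1 -> on_hand[A=49 B=40 C=46] avail[A=49 B=40 C=45] open={R5}
Step 10: cancel R5 -> on_hand[A=49 B=40 C=46] avail[A=49 B=40 C=46] open={}
Step 11: reserve R6 B 1 -> on_hand[A=49 B=40 C=46] avail[A=49 B=39 C=46] open={R6}
Step 12: reserve R7 B 1 -> on_hand[A=49 B=40 C=46] avail[A=49 B=38 C=46] open={R6,R7}
Step 13: reserve R8 C 7 -> on_hand[A=49 B=40 C=46] avail[A=49 B=38 C=39] open={R6,R7,R8}
Step 14: commit R8 -> on_hand[A=49 B=40 C=39] avail[A=49 B=38 C=39] open={R6,R7}
Step 15: reserve R9 C 3 -> on_hand[A=49 B=40 C=39] avail[A=49 B=38 C=36] open={R6,R7,R9}
Step 16: reserve R10 A 1 -> on_hand[A=49 B=40 C=39] avail[A=48 B=38 C=36] open={R10,R6,R7,R9}
Step 17: commit R7 -> on_hand[A=49 B=39 C=39] avail[A=48 B=38 C=36] open={R10,R6,R9}
Step 18: commit R10 -> on_hand[A=48 B=39 C=39] avail[A=48 B=38 C=36] open={R6,R9}
Step 19: commit R9 -> on_hand[A=48 B=39 C=36] avail[A=48 B=38 C=36] open={R6}
Step 20: cancel R6 -> on_hand[A=48 B=39 C=36] avail[A=48 B=39 C=36] open={}
Step 21: reserve R11 C 6 -> on_hand[A=48 B=39 C=36] avail[A=48 B=39 C=30] open={R11}
Step 22: commit R11 -> on_hand[A=48 B=39 C=30] avail[A=48 B=39 C=30] open={}
Step 23: reserve R12 B 7 -> on_hand[A=48 B=39 C=30] avail[A=48 B=32 C=30] open={R12}
Step 24: commit R12 -> on_hand[A=48 B=32 C=30] avail[A=48 B=32 C=30] open={}
Final available[A] = 48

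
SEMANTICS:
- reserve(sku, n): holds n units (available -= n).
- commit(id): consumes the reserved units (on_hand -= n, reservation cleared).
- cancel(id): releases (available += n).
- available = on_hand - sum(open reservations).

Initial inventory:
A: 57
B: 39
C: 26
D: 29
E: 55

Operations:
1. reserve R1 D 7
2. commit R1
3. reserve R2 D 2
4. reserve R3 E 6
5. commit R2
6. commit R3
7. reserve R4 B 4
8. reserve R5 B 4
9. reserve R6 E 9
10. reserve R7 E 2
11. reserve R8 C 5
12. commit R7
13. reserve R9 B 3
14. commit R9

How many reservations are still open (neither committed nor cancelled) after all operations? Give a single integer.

Answer: 4

Derivation:
Step 1: reserve R1 D 7 -> on_hand[A=57 B=39 C=26 D=29 E=55] avail[A=57 B=39 C=26 D=22 E=55] open={R1}
Step 2: commit R1 -> on_hand[A=57 B=39 C=26 D=22 E=55] avail[A=57 B=39 C=26 D=22 E=55] open={}
Step 3: reserve R2 D 2 -> on_hand[A=57 B=39 C=26 D=22 E=55] avail[A=57 B=39 C=26 D=20 E=55] open={R2}
Step 4: reserve R3 E 6 -> on_hand[A=57 B=39 C=26 D=22 E=55] avail[A=57 B=39 C=26 D=20 E=49] open={R2,R3}
Step 5: commit R2 -> on_hand[A=57 B=39 C=26 D=20 E=55] avail[A=57 B=39 C=26 D=20 E=49] open={R3}
Step 6: commit R3 -> on_hand[A=57 B=39 C=26 D=20 E=49] avail[A=57 B=39 C=26 D=20 E=49] open={}
Step 7: reserve R4 B 4 -> on_hand[A=57 B=39 C=26 D=20 E=49] avail[A=57 B=35 C=26 D=20 E=49] open={R4}
Step 8: reserve R5 B 4 -> on_hand[A=57 B=39 C=26 D=20 E=49] avail[A=57 B=31 C=26 D=20 E=49] open={R4,R5}
Step 9: reserve R6 E 9 -> on_hand[A=57 B=39 C=26 D=20 E=49] avail[A=57 B=31 C=26 D=20 E=40] open={R4,R5,R6}
Step 10: reserve R7 E 2 -> on_hand[A=57 B=39 C=26 D=20 E=49] avail[A=57 B=31 C=26 D=20 E=38] open={R4,R5,R6,R7}
Step 11: reserve R8 C 5 -> on_hand[A=57 B=39 C=26 D=20 E=49] avail[A=57 B=31 C=21 D=20 E=38] open={R4,R5,R6,R7,R8}
Step 12: commit R7 -> on_hand[A=57 B=39 C=26 D=20 E=47] avail[A=57 B=31 C=21 D=20 E=38] open={R4,R5,R6,R8}
Step 13: reserve R9 B 3 -> on_hand[A=57 B=39 C=26 D=20 E=47] avail[A=57 B=28 C=21 D=20 E=38] open={R4,R5,R6,R8,R9}
Step 14: commit R9 -> on_hand[A=57 B=36 C=26 D=20 E=47] avail[A=57 B=28 C=21 D=20 E=38] open={R4,R5,R6,R8}
Open reservations: ['R4', 'R5', 'R6', 'R8'] -> 4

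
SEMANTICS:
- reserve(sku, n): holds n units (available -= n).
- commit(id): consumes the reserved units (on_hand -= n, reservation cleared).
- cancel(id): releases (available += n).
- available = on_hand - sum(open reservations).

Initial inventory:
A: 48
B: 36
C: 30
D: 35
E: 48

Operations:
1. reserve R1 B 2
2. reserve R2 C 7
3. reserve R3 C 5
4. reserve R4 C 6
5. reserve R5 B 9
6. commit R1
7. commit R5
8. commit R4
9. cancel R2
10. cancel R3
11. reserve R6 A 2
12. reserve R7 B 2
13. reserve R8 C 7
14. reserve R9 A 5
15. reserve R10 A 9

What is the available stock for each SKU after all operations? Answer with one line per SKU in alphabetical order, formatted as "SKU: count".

Step 1: reserve R1 B 2 -> on_hand[A=48 B=36 C=30 D=35 E=48] avail[A=48 B=34 C=30 D=35 E=48] open={R1}
Step 2: reserve R2 C 7 -> on_hand[A=48 B=36 C=30 D=35 E=48] avail[A=48 B=34 C=23 D=35 E=48] open={R1,R2}
Step 3: reserve R3 C 5 -> on_hand[A=48 B=36 C=30 D=35 E=48] avail[A=48 B=34 C=18 D=35 E=48] open={R1,R2,R3}
Step 4: reserve R4 C 6 -> on_hand[A=48 B=36 C=30 D=35 E=48] avail[A=48 B=34 C=12 D=35 E=48] open={R1,R2,R3,R4}
Step 5: reserve R5 B 9 -> on_hand[A=48 B=36 C=30 D=35 E=48] avail[A=48 B=25 C=12 D=35 E=48] open={R1,R2,R3,R4,R5}
Step 6: commit R1 -> on_hand[A=48 B=34 C=30 D=35 E=48] avail[A=48 B=25 C=12 D=35 E=48] open={R2,R3,R4,R5}
Step 7: commit R5 -> on_hand[A=48 B=25 C=30 D=35 E=48] avail[A=48 B=25 C=12 D=35 E=48] open={R2,R3,R4}
Step 8: commit R4 -> on_hand[A=48 B=25 C=24 D=35 E=48] avail[A=48 B=25 C=12 D=35 E=48] open={R2,R3}
Step 9: cancel R2 -> on_hand[A=48 B=25 C=24 D=35 E=48] avail[A=48 B=25 C=19 D=35 E=48] open={R3}
Step 10: cancel R3 -> on_hand[A=48 B=25 C=24 D=35 E=48] avail[A=48 B=25 C=24 D=35 E=48] open={}
Step 11: reserve R6 A 2 -> on_hand[A=48 B=25 C=24 D=35 E=48] avail[A=46 B=25 C=24 D=35 E=48] open={R6}
Step 12: reserve R7 B 2 -> on_hand[A=48 B=25 C=24 D=35 E=48] avail[A=46 B=23 C=24 D=35 E=48] open={R6,R7}
Step 13: reserve R8 C 7 -> on_hand[A=48 B=25 C=24 D=35 E=48] avail[A=46 B=23 C=17 D=35 E=48] open={R6,R7,R8}
Step 14: reserve R9 A 5 -> on_hand[A=48 B=25 C=24 D=35 E=48] avail[A=41 B=23 C=17 D=35 E=48] open={R6,R7,R8,R9}
Step 15: reserve R10 A 9 -> on_hand[A=48 B=25 C=24 D=35 E=48] avail[A=32 B=23 C=17 D=35 E=48] open={R10,R6,R7,R8,R9}

Answer: A: 32
B: 23
C: 17
D: 35
E: 48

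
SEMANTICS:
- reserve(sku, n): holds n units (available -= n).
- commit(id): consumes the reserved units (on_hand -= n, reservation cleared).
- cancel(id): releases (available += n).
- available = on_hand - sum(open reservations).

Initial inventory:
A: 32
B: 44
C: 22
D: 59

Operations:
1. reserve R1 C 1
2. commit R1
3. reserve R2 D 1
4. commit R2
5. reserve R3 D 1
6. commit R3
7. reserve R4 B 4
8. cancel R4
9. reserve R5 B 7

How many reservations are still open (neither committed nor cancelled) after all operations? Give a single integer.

Answer: 1

Derivation:
Step 1: reserve R1 C 1 -> on_hand[A=32 B=44 C=22 D=59] avail[A=32 B=44 C=21 D=59] open={R1}
Step 2: commit R1 -> on_hand[A=32 B=44 C=21 D=59] avail[A=32 B=44 C=21 D=59] open={}
Step 3: reserve R2 D 1 -> on_hand[A=32 B=44 C=21 D=59] avail[A=32 B=44 C=21 D=58] open={R2}
Step 4: commit R2 -> on_hand[A=32 B=44 C=21 D=58] avail[A=32 B=44 C=21 D=58] open={}
Step 5: reserve R3 D 1 -> on_hand[A=32 B=44 C=21 D=58] avail[A=32 B=44 C=21 D=57] open={R3}
Step 6: commit R3 -> on_hand[A=32 B=44 C=21 D=57] avail[A=32 B=44 C=21 D=57] open={}
Step 7: reserve R4 B 4 -> on_hand[A=32 B=44 C=21 D=57] avail[A=32 B=40 C=21 D=57] open={R4}
Step 8: cancel R4 -> on_hand[A=32 B=44 C=21 D=57] avail[A=32 B=44 C=21 D=57] open={}
Step 9: reserve R5 B 7 -> on_hand[A=32 B=44 C=21 D=57] avail[A=32 B=37 C=21 D=57] open={R5}
Open reservations: ['R5'] -> 1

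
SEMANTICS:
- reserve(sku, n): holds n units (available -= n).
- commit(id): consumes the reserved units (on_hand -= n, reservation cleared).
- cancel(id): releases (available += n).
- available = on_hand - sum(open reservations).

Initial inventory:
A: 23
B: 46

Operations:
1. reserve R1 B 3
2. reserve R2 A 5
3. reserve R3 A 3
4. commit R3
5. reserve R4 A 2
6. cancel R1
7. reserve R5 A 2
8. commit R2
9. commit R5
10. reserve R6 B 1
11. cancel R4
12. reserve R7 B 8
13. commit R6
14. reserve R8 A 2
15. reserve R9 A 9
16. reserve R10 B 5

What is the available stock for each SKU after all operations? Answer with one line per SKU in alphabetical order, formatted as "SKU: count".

Step 1: reserve R1 B 3 -> on_hand[A=23 B=46] avail[A=23 B=43] open={R1}
Step 2: reserve R2 A 5 -> on_hand[A=23 B=46] avail[A=18 B=43] open={R1,R2}
Step 3: reserve R3 A 3 -> on_hand[A=23 B=46] avail[A=15 B=43] open={R1,R2,R3}
Step 4: commit R3 -> on_hand[A=20 B=46] avail[A=15 B=43] open={R1,R2}
Step 5: reserve R4 A 2 -> on_hand[A=20 B=46] avail[A=13 B=43] open={R1,R2,R4}
Step 6: cancel R1 -> on_hand[A=20 B=46] avail[A=13 B=46] open={R2,R4}
Step 7: reserve R5 A 2 -> on_hand[A=20 B=46] avail[A=11 B=46] open={R2,R4,R5}
Step 8: commit R2 -> on_hand[A=15 B=46] avail[A=11 B=46] open={R4,R5}
Step 9: commit R5 -> on_hand[A=13 B=46] avail[A=11 B=46] open={R4}
Step 10: reserve R6 B 1 -> on_hand[A=13 B=46] avail[A=11 B=45] open={R4,R6}
Step 11: cancel R4 -> on_hand[A=13 B=46] avail[A=13 B=45] open={R6}
Step 12: reserve R7 B 8 -> on_hand[A=13 B=46] avail[A=13 B=37] open={R6,R7}
Step 13: commit R6 -> on_hand[A=13 B=45] avail[A=13 B=37] open={R7}
Step 14: reserve R8 A 2 -> on_hand[A=13 B=45] avail[A=11 B=37] open={R7,R8}
Step 15: reserve R9 A 9 -> on_hand[A=13 B=45] avail[A=2 B=37] open={R7,R8,R9}
Step 16: reserve R10 B 5 -> on_hand[A=13 B=45] avail[A=2 B=32] open={R10,R7,R8,R9}

Answer: A: 2
B: 32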